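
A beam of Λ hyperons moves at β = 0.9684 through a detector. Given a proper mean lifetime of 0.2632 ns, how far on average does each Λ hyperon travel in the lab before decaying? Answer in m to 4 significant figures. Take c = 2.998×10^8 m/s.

d ≈ 0.3064 m

γ = 1/√(1 − 0.9684²) = 4.00959
Dilated lifetime: Δt = γτ₀ = 4.00959 × 0.2632 ns = 1.05532 ns
d = vΔt = 0.9684c × 1.05532 ns = 2.90326×10^8 m/s × 1.05532×10^-9 s = 0.3064 m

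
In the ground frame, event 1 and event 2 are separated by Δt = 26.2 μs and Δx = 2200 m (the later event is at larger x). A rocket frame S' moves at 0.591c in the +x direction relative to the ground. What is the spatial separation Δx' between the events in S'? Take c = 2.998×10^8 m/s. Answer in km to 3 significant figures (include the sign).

Δx' ≈ -3.03 km

γ = 1/√(1 − 0.591²) = 1.2397
Δx' = γ(Δx − vΔt) = 1.2397 × (2200 m − 0.591×(2.998×10^8 m/s)×26.2×10^-6 s)
= 1.2397 × (-2442.2 m) = -3.03 km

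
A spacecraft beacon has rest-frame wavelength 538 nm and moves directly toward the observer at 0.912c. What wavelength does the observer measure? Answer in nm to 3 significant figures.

λ_obs ≈ 115 nm

Relativistic Doppler: λ_obs = λ_src √((1−β)/(1+β))
= 538 × √(0.088000/1.9120) = 538 × 0.21453 = 115 nm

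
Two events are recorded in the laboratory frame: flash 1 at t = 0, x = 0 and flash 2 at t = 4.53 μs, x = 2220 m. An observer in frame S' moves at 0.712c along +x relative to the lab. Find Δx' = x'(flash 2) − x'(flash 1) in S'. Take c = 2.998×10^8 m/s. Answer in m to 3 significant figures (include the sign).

γ = 1/√(1 − 0.712²) = 1.4241
Δx' = γ(Δx − vΔt) = 1.4241 × (2220 m − 0.712×(2.998×10^8 m/s)×4.53×10^-6 s)
= 1.4241 × (1253.0 m) = 1780 m

Δx' ≈ 1780 m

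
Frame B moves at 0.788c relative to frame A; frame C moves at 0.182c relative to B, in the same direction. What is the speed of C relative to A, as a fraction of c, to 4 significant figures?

u ≈ 0.8483c

Compose boost 2: (0.182 + 0.788)/(1 + 0.182×0.788) = 0.9700/1.14342 = 0.8483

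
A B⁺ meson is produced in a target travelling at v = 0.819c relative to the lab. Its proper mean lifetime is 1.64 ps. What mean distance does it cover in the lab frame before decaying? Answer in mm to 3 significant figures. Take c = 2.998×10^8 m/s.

d ≈ 0.702 mm

γ = 1/√(1 − 0.819²) = 1.7428
Dilated lifetime: Δt = γτ₀ = 1.7428 × 1.64 ps = 2.8582 ps
d = vΔt = 0.819c × 2.8582 ps = 2.4554×10^8 m/s × 2.8582×10^-12 s = 0.702 mm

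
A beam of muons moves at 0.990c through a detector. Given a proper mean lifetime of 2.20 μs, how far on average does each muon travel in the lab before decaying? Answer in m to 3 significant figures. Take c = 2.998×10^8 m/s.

γ = 1/√(1 − 0.990²) = 7.0888
Dilated lifetime: Δt = γτ₀ = 7.0888 × 2.20 μs = 15.595 μs
d = vΔt = 0.990c × 15.595 μs = 2.9680×10^8 m/s × 1.5595×10^-5 s = 4630 m

d ≈ 4630 m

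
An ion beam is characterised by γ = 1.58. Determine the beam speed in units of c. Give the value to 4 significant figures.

β ≈ 0.7742

β = √(1 − 1/γ²) = √(1 − 1/1.58²) = √(0.599423) = 0.7742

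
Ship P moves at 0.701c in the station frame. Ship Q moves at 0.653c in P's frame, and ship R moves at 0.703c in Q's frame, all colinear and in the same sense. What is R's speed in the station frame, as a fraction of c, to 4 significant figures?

u ≈ 0.9872c

Compose boost 2: (0.653 + 0.701)/(1 + 0.653×0.701) = 1.354/1.45775 = 0.928827
Compose boost 3: (0.703 + 0.928827)/(1 + 0.703×0.928827) = 1.63183/1.65297 = 0.9872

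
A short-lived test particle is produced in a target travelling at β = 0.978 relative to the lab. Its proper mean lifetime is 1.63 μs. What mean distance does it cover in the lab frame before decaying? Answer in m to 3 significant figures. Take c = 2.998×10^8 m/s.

γ = 1/√(1 − 0.978²) = 4.7938
Dilated lifetime: Δt = γτ₀ = 4.7938 × 1.63 μs = 7.8138 μs
d = vΔt = 0.978c × 7.8138 μs = 2.9320×10^8 m/s × 7.8138×10^-6 s = 2290 m

d ≈ 2290 m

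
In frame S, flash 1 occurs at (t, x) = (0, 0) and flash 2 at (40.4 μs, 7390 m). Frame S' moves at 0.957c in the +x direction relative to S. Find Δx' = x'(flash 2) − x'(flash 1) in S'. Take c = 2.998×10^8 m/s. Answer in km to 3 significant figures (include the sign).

Δx' ≈ -14.5 km

γ = 1/√(1 − 0.957²) = 3.4472
Δx' = γ(Δx − vΔt) = 3.4472 × (7390 m − 0.957×(2.998×10^8 m/s)×40.4×10^-6 s)
= 3.4472 × (-4201.1 m) = -14.5 km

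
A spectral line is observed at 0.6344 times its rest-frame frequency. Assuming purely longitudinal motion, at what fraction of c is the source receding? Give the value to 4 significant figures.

β ≈ 0.4261

f_obs/f_src = √((1−β)/(1+β)) = 0.6344  ⇒  (1−β)/(1+β) = 0.402463
β = |1 − D²|/(1 + D²) = |1 − 0.402463|/(1 + 0.402463) = 0.4261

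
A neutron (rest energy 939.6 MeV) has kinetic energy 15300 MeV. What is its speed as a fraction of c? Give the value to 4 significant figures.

β ≈ 0.9983

γ = 1 + K/(m₀c²) = 1 + 15300/939.6 = 17.2835
β = √(1 − 1/γ²) = 0.9983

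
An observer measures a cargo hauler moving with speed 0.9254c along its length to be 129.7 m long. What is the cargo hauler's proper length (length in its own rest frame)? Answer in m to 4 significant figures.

γ = 1/√(1 − 0.9254²) = 2.63858
L₀ = γL = 2.63858 × 129.7 = 342.2 m

L₀ ≈ 342.2 m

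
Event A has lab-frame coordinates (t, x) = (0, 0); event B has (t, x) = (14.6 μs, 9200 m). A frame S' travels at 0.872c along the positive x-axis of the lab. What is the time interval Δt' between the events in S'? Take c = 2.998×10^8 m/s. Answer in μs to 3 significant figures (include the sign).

γ = 1/√(1 − 0.872²) = 2.0429
Δt' = γ(Δt − vΔx/c²) = 2.0429 × (14.6 μs − 0.872×9200 m / (2.998×10^8 m/s))
= 2.0429 × (-12.159 μs) = -24.8 μs

Δt' ≈ -24.8 μs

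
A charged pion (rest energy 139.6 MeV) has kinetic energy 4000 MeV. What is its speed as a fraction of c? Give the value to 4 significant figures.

β ≈ 0.9994

γ = 1 + K/(m₀c²) = 1 + 4000/139.6 = 29.6533
β = √(1 − 1/γ²) = 0.9994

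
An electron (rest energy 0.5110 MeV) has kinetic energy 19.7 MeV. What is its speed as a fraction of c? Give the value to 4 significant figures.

β ≈ 0.9997

γ = 1 + K/(m₀c²) = 1 + 19.7/0.5110 = 39.5519
β = √(1 − 1/γ²) = 0.9997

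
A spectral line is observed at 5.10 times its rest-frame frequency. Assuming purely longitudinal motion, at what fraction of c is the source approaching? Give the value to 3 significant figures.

f_obs/f_src = √((1+β)/(1−β)) = 5.10  ⇒  (1+β)/(1−β) = 26.010
β = |1 − D²|/(1 + D²) = |1 − 26.010|/(1 + 26.010) = 0.926

β ≈ 0.926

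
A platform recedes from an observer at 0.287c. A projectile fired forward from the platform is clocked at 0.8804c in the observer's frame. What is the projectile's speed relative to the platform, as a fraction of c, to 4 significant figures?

Inverse velocity addition: u' = (u − v)/(1 − uv/c²)
= (0.8804 − 0.287)/(1 − 0.8804×0.287) = 0.5934/0.747325 = 0.7940

u' ≈ 0.7940c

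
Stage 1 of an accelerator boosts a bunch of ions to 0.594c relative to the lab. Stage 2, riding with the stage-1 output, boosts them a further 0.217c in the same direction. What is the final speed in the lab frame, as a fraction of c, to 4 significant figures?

u ≈ 0.7184c

Compose boost 2: (0.217 + 0.594)/(1 + 0.217×0.594) = 0.8110/1.12890 = 0.7184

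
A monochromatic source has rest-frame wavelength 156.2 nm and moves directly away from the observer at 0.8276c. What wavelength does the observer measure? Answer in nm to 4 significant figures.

λ_obs ≈ 508.6 nm

Relativistic Doppler: λ_obs = λ_src √((1+β)/(1−β))
= 156.2 × √(1.82760/0.172400) = 156.2 × 3.25591 = 508.6 nm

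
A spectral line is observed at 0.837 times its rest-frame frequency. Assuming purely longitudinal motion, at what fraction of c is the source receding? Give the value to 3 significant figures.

β ≈ 0.176

f_obs/f_src = √((1−β)/(1+β)) = 0.837  ⇒  (1−β)/(1+β) = 0.70057
β = |1 − D²|/(1 + D²) = |1 − 0.70057|/(1 + 0.70057) = 0.176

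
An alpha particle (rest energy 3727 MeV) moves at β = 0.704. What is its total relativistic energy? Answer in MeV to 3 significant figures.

E ≈ 5250 MeV

γ = 1/√(1 − 0.704²) = 1.4081
E = γm₀c² = 1.4081 × 3727 MeV = 5250 MeV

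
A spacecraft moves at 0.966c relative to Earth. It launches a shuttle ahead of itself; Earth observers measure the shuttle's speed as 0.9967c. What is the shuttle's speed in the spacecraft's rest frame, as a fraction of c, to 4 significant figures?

Inverse velocity addition: u' = (u − v)/(1 − uv/c²)
= (0.9967 − 0.966)/(1 − 0.9967×0.966) = 0.03070/0.0371878 = 0.8255

u' ≈ 0.8255c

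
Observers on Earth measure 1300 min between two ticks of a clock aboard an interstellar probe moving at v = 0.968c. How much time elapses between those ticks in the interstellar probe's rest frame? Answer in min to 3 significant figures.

τ₀ ≈ 326 min

γ = 1/√(1 − 0.968²) = 3.9849
Proper time: τ₀ = Δt/γ = 1300/3.9849 = 326 min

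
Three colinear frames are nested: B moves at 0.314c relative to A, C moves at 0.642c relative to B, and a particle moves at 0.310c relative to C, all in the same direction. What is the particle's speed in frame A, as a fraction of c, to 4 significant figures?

u ≈ 0.8869c

Compose boost 2: (0.642 + 0.314)/(1 + 0.642×0.314) = 0.9560/1.20159 = 0.795614
Compose boost 3: (0.310 + 0.795614)/(1 + 0.310×0.795614) = 1.10561/1.24664 = 0.8869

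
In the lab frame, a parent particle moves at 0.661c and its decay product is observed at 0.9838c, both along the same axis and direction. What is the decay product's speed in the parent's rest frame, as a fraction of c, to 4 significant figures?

Inverse velocity addition: u' = (u − v)/(1 − uv/c²)
= (0.9838 − 0.661)/(1 − 0.9838×0.661) = 0.3228/0.349708 = 0.9231

u' ≈ 0.9231c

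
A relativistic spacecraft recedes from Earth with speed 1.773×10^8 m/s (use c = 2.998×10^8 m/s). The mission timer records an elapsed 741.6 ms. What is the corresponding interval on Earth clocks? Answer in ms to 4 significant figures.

β = v/c = 1.773×10^8 / 2.998×10^8 = 0.591394
γ = 1/√(1 − 0.591394²) = 1.24011
Time dilation: Δt = γτ₀ = 1.24011 × 741.6 ms = 919.7 ms

Δt ≈ 919.7 ms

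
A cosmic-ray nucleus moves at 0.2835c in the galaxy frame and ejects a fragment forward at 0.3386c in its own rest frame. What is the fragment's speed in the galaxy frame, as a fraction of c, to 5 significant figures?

Compose boost 2: (0.3386 + 0.2835)/(1 + 0.3386×0.2835) = 0.62210/1.095993 = 0.56761

u ≈ 0.56761c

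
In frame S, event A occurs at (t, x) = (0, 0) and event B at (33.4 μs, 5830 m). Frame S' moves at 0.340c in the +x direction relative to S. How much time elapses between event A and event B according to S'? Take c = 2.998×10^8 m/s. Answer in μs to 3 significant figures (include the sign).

Δt' ≈ 28.5 μs

γ = 1/√(1 − 0.340²) = 1.0633
Δt' = γ(Δt − vΔx/c²) = 1.0633 × (33.4 μs − 0.340×5830 m / (2.998×10^8 m/s))
= 1.0633 × (26.788 μs) = 28.5 μs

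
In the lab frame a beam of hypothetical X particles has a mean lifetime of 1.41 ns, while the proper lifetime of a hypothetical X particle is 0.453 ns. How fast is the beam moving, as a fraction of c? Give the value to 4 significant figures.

γ = Δt/τ₀ = 1.41/0.453 = 3.11258
β = √(1 − 1/γ²) = √(1 − 1/3.11258²) = 0.9470

β ≈ 0.9470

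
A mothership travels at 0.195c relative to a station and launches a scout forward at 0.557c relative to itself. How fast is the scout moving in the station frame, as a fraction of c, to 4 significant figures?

u ≈ 0.6783c

Compose boost 2: (0.557 + 0.195)/(1 + 0.557×0.195) = 0.7520/1.10861 = 0.6783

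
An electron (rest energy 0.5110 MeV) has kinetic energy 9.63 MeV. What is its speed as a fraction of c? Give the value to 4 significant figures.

γ = 1 + K/(m₀c²) = 1 + 9.63/0.5110 = 19.8454
β = √(1 − 1/γ²) = 0.9987

β ≈ 0.9987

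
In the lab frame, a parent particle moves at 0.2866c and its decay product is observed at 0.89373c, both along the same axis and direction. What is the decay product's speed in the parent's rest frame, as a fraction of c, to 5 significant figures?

Inverse velocity addition: u' = (u − v)/(1 − uv/c²)
= (0.89373 − 0.2866)/(1 − 0.89373×0.2866) = 0.60713/0.7438570 = 0.81619

u' ≈ 0.81619c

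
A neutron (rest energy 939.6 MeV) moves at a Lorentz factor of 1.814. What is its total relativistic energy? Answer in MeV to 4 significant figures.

E ≈ 1704 MeV

γ = 1.814 (given)
E = γm₀c² = 1.814 × 939.6 MeV = 1704 MeV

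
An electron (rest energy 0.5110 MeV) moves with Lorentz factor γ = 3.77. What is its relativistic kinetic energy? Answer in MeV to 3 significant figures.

K ≈ 1.42 MeV

γ = 3.77 (given)
K = (γ − 1)m₀c² = (3.77 − 1) × 0.5110 MeV = 2.7700 × 0.5110 MeV = 1.42 MeV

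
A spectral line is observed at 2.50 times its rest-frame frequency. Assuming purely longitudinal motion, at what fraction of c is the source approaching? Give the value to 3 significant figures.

f_obs/f_src = √((1+β)/(1−β)) = 2.50  ⇒  (1+β)/(1−β) = 6.2500
β = |1 − D²|/(1 + D²) = |1 − 6.2500|/(1 + 6.2500) = 0.724

β ≈ 0.724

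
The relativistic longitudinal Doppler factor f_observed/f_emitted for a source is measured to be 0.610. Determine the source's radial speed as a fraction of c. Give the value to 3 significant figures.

f_obs/f_src = √((1−β)/(1+β)) = 0.610  ⇒  (1−β)/(1+β) = 0.37210
β = |1 − D²|/(1 + D²) = |1 − 0.37210|/(1 + 0.37210) = 0.458

β ≈ 0.458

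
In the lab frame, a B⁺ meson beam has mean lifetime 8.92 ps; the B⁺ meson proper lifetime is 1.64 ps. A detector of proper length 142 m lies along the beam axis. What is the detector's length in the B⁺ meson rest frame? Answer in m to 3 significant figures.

Time dilation ⇒ γ = Δt/τ₀ = 8.92/1.64 = 5.4390
Length contraction: L = L₀/γ = 142/5.4390 = 26.1 m

L ≈ 26.1 m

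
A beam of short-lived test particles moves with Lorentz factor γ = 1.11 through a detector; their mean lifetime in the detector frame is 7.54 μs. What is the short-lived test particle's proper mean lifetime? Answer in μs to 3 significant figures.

γ = 1.11 (given)
Proper time: τ₀ = Δt/γ = 7.54/1.11 = 6.79 μs

τ₀ ≈ 6.79 μs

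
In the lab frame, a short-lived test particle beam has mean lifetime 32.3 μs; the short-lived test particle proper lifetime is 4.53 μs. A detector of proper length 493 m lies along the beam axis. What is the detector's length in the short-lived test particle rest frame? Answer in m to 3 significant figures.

Time dilation ⇒ γ = Δt/τ₀ = 32.3/4.53 = 7.1302
Length contraction: L = L₀/γ = 493/7.1302 = 69.1 m

L ≈ 69.1 m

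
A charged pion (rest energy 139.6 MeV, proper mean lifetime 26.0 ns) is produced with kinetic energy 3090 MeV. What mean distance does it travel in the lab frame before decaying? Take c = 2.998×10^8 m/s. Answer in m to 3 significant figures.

γ = 1 + K/(m₀c²) = 1 + 3090/139.6 = 23.135
β = √(1 − 1/γ²) = 0.99907
Dilated lifetime: γτ₀ = 23.135 × 26.0 ns = 601.50 ns
d = βc·γτ₀ = 0.99907 × (2.998×10^8 m/s) × 6.0150×10^-7 s = 180 m

d ≈ 180 m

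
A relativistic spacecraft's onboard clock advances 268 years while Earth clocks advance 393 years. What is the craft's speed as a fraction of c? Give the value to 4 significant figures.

γ = Δt/τ₀ = 393/268 = 1.46642
β = √(1 − 1/γ²) = √(1 − 1/1.46642²) = 0.7314

β ≈ 0.7314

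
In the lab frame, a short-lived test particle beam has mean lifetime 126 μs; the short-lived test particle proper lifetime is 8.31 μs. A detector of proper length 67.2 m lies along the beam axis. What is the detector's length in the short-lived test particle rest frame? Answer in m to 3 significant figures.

L ≈ 4.43 m

Time dilation ⇒ γ = Δt/τ₀ = 126/8.31 = 15.162
Length contraction: L = L₀/γ = 67.2/15.162 = 4.43 m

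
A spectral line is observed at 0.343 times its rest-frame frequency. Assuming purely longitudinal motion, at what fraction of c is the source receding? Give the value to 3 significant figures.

β ≈ 0.789

f_obs/f_src = √((1−β)/(1+β)) = 0.343  ⇒  (1−β)/(1+β) = 0.11765
β = |1 − D²|/(1 + D²) = |1 − 0.11765|/(1 + 0.11765) = 0.789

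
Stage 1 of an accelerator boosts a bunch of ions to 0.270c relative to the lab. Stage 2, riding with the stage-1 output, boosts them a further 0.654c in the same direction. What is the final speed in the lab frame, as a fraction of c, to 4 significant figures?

u ≈ 0.7853c

Compose boost 2: (0.654 + 0.270)/(1 + 0.654×0.270) = 0.9240/1.17658 = 0.7853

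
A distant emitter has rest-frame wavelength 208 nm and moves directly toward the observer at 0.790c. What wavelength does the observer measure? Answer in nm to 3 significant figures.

Relativistic Doppler: λ_obs = λ_src √((1−β)/(1+β))
= 208 × √(0.21000/1.7900) = 208 × 0.34252 = 71.2 nm

λ_obs ≈ 71.2 nm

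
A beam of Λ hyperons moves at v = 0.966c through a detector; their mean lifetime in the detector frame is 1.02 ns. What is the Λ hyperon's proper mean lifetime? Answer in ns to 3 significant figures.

τ₀ ≈ 0.264 ns

γ = 1/√(1 − 0.966²) = 3.8678
Proper time: τ₀ = Δt/γ = 1.02/3.8678 = 0.264 ns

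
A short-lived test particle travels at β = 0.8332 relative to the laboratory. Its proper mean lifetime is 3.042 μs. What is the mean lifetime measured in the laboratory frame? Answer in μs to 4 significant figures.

γ = 1/√(1 − 0.8332²) = 1.80841
Time dilation: Δt = γτ₀ = 1.80841 × 3.042 μs = 5.501 μs

Δt ≈ 5.501 μs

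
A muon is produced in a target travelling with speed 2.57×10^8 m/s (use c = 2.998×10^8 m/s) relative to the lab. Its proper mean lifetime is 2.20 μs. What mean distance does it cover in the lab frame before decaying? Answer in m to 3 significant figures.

β = v/c = 2.57×10^8 / 2.998×10^8 = 0.85724
γ = 1/√(1 − 0.85724²) = 1.9420
Dilated lifetime: Δt = γτ₀ = 1.9420 × 2.20 μs = 4.2725 μs
d = vΔt = 0.85724c × 4.2725 μs = 2.5700×10^8 m/s × 4.2725×10^-6 s = 1100 m

d ≈ 1100 m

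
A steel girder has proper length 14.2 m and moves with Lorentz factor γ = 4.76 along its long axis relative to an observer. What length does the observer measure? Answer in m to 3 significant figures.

L ≈ 2.98 m

γ = 4.76 (given)
Length contraction: L = L₀/γ = 14.2/4.76 = 2.98 m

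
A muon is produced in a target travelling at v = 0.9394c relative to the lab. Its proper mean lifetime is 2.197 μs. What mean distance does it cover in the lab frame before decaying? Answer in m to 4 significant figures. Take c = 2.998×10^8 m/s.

γ = 1/√(1 − 0.9394²) = 2.91696
Dilated lifetime: Δt = γτ₀ = 2.91696 × 2.197 μs = 6.40855 μs
d = vΔt = 0.9394c × 6.40855 μs = 2.81632×10^8 m/s × 6.40855×10^-6 s = 1805 m

d ≈ 1805 m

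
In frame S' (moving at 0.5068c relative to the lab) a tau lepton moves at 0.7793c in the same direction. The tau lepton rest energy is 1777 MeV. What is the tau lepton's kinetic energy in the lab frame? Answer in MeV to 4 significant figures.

u_lab = (0.7793 + 0.5068)/(1 + 0.7793×0.5068) = 0.9219690
γ = 1/√(1 − 0.9219690²) = 2.58222
K = (γ − 1)m₀c² = (2.58222 − 1) × 1777 = 1.58222 × 1777 = 2812 MeV

K ≈ 2812 MeV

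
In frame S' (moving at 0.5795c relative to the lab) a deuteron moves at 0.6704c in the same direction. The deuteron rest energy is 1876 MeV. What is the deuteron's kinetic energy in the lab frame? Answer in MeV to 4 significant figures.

K ≈ 2432 MeV

u_lab = (0.6704 + 0.5795)/(1 + 0.6704×0.5795) = 0.9001821
γ = 1/√(1 − 0.9001821²) = 2.29614
K = (γ − 1)m₀c² = (2.29614 − 1) × 1876 = 1.29614 × 1876 = 2432 MeV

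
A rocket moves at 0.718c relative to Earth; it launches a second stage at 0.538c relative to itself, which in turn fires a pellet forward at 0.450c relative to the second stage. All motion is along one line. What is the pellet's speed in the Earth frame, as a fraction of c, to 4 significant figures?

u ≈ 0.9633c

Compose boost 2: (0.538 + 0.718)/(1 + 0.538×0.718) = 1.256/1.38628 = 0.906019
Compose boost 3: (0.450 + 0.906019)/(1 + 0.450×0.906019) = 1.35602/1.40771 = 0.9633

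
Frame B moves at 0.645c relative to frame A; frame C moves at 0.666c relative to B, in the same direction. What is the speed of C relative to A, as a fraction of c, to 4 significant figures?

u ≈ 0.9171c

Compose boost 2: (0.666 + 0.645)/(1 + 0.666×0.645) = 1.311/1.42957 = 0.9171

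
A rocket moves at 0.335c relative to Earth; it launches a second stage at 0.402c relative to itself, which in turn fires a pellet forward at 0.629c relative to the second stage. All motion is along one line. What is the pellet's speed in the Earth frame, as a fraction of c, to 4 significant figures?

u ≈ 0.9077c

Compose boost 2: (0.402 + 0.335)/(1 + 0.402×0.335) = 0.7370/1.13467 = 0.649528
Compose boost 3: (0.629 + 0.649528)/(1 + 0.629×0.649528) = 1.27853/1.40855 = 0.9077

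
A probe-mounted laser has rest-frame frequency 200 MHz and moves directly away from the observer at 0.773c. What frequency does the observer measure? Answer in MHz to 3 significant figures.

Relativistic Doppler: f_obs = f_src √((1−β)/(1+β))
= 200 × √(0.22700/1.7730) = 200 × 0.35782 = 71.6 MHz

f_obs ≈ 71.6 MHz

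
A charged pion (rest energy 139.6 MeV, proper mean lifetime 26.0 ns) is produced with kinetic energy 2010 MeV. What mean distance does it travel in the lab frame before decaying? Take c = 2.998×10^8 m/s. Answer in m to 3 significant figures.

γ = 1 + K/(m₀c²) = 1 + 2010/139.6 = 15.398
β = √(1 − 1/γ²) = 0.99789
Dilated lifetime: γτ₀ = 15.398 × 26.0 ns = 400.36 ns
d = βc·γτ₀ = 0.99789 × (2.998×10^8 m/s) × 4.0036×10^-7 s = 120 m

d ≈ 120 m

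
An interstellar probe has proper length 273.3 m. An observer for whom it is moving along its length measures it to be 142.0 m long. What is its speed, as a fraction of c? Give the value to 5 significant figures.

β ≈ 0.85442

γ = L₀/L = 273.3/142.0 = 1.924648
β = √(1 − 1/γ²) = 0.85442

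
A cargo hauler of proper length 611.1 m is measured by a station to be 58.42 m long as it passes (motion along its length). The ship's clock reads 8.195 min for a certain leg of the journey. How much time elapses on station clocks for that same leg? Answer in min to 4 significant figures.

Length contraction ⇒ γ = L₀/L = 611.1/58.42 = 10.4605
Time dilation: Δt = γτ₀ = 10.4605 × 8.195 min = 85.72 min

Δt ≈ 85.72 min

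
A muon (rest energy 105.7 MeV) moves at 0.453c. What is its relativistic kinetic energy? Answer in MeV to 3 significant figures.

K ≈ 12.9 MeV

γ = 1/√(1 − 0.453²) = 1.1217
K = (γ − 1)m₀c² = (1.1217 − 1) × 105.7 MeV = 0.12169 × 105.7 MeV = 12.9 MeV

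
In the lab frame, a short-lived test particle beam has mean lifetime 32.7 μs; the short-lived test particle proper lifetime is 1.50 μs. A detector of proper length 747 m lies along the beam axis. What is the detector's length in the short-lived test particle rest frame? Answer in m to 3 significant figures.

L ≈ 34.3 m

Time dilation ⇒ γ = Δt/τ₀ = 32.7/1.50 = 21.800
Length contraction: L = L₀/γ = 747/21.800 = 34.3 m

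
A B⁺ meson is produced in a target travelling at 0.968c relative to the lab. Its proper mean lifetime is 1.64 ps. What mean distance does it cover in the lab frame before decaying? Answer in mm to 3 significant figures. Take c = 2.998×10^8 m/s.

γ = 1/√(1 − 0.968²) = 3.9849
Dilated lifetime: Δt = γτ₀ = 3.9849 × 1.64 ps = 6.5352 ps
d = vΔt = 0.968c × 6.5352 ps = 2.9021×10^8 m/s × 6.5352×10^-12 s = 1.90 mm

d ≈ 1.90 mm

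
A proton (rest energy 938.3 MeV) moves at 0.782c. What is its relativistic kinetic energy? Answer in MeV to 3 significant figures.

K ≈ 567 MeV

γ = 1/√(1 − 0.782²) = 1.6044
K = (γ − 1)m₀c² = (1.6044 − 1) × 938.3 MeV = 0.60442 × 938.3 MeV = 567 MeV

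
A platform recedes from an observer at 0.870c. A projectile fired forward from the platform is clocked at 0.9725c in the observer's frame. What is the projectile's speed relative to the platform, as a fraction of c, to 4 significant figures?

Inverse velocity addition: u' = (u − v)/(1 − uv/c²)
= (0.9725 − 0.870)/(1 − 0.9725×0.870) = 0.1025/0.153925 = 0.6659

u' ≈ 0.6659c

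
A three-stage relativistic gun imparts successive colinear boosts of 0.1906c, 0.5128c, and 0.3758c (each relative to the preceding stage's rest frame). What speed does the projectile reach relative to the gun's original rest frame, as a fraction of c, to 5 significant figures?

u ≈ 0.81929c

Compose boost 2: (0.5128 + 0.1906)/(1 + 0.5128×0.1906) = 0.70340/1.097740 = 0.6407712
Compose boost 3: (0.3758 + 0.6407712)/(1 + 0.3758×0.6407712) = 1.016571/1.240802 = 0.81929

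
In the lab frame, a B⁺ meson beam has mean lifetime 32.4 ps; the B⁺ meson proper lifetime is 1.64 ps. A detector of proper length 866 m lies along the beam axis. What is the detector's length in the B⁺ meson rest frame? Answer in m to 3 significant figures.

Time dilation ⇒ γ = Δt/τ₀ = 32.4/1.64 = 19.756
Length contraction: L = L₀/γ = 866/19.756 = 43.8 m

L ≈ 43.8 m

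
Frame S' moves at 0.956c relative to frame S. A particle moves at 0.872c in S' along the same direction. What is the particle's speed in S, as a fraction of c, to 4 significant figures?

u ≈ 0.9969c

Relativistic velocity addition: u = (u' + v)/(1 + u'v/c²)
= (0.872 + 0.956)/(1 + 0.872×0.956) = 1.828/1.83363 = 0.9969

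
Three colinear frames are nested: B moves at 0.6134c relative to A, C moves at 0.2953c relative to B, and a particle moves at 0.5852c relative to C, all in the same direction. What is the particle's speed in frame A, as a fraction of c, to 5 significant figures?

u ≈ 0.93403c

Compose boost 2: (0.2953 + 0.6134)/(1 + 0.2953×0.6134) = 0.90870/1.181137 = 0.7693434
Compose boost 3: (0.5852 + 0.7693434)/(1 + 0.5852×0.7693434) = 1.354543/1.450220 = 0.93403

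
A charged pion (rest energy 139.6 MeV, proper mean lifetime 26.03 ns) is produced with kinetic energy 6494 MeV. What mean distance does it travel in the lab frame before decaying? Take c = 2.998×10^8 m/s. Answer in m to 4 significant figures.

γ = 1 + K/(m₀c²) = 1 + 6494/139.6 = 47.5186
β = √(1 − 1/γ²) = 0.999779
Dilated lifetime: γτ₀ = 47.5186 × 26.03 ns = 1236.91 ns
d = βc·γτ₀ = 0.999779 × (2.998×10^8 m/s) × 1.23691×10^-6 s = 370.7 m

d ≈ 370.7 m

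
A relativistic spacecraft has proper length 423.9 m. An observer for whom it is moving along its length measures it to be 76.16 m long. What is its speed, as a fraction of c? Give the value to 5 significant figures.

γ = L₀/L = 423.9/76.16 = 5.565914
β = √(1 − 1/γ²) = 0.98373

β ≈ 0.98373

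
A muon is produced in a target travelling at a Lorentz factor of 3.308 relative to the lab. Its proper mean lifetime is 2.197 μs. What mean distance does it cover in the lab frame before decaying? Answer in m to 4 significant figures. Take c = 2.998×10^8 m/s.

β = √(1 − 1/γ²) = √(1 − 1/3.308²) = 0.953214
Dilated lifetime: Δt = γτ₀ = 3.308 × 2.197 μs = 7.26768 μs
d = vΔt = 0.953214c × 7.26768 μs = 2.85773×10^8 m/s × 7.26768×10^-6 s = 2077 m

d ≈ 2077 m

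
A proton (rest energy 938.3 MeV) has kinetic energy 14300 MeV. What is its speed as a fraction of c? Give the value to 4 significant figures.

γ = 1 + K/(m₀c²) = 1 + 14300/938.3 = 16.2403
β = √(1 − 1/γ²) = 0.9981

β ≈ 0.9981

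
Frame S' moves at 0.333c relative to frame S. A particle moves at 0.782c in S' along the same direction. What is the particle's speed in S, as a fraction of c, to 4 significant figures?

Relativistic velocity addition: u = (u' + v)/(1 + u'v/c²)
= (0.782 + 0.333)/(1 + 0.782×0.333) = 1.115/1.26041 = 0.8846

u ≈ 0.8846c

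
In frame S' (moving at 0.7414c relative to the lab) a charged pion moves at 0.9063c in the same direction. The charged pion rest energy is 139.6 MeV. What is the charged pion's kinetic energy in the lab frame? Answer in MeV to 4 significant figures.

K ≈ 683.4 MeV

u_lab = (0.9063 + 0.7414)/(1 + 0.9063×0.7414) = 0.9855073
γ = 1/√(1 − 0.9855073²) = 5.89508
K = (γ − 1)m₀c² = (5.89508 − 1) × 139.6 = 4.89508 × 139.6 = 683.4 MeV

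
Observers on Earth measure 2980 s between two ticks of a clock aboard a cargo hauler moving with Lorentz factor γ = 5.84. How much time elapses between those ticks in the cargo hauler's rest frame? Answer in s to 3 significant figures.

τ₀ ≈ 510 s

γ = 5.84 (given)
Proper time: τ₀ = Δt/γ = 2980/5.84 = 510 s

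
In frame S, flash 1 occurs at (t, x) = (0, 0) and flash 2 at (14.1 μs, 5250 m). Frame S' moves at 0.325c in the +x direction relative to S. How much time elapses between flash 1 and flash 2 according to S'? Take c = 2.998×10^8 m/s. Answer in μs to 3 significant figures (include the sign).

γ = 1/√(1 − 0.325²) = 1.0574
Δt' = γ(Δt − vΔx/c²) = 1.0574 × (14.1 μs − 0.325×5250 m / (2.998×10^8 m/s))
= 1.0574 × (8.4087 μs) = 8.89 μs

Δt' ≈ 8.89 μs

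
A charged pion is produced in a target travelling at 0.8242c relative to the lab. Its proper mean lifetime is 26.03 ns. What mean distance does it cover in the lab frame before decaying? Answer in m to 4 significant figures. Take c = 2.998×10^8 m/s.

γ = 1/√(1 − 0.8242²) = 1.76585
Dilated lifetime: Δt = γτ₀ = 1.76585 × 26.03 ns = 45.9651 ns
d = vΔt = 0.8242c × 45.9651 ns = 2.47095×10^8 m/s × 4.59651×10^-8 s = 11.36 m

d ≈ 11.36 m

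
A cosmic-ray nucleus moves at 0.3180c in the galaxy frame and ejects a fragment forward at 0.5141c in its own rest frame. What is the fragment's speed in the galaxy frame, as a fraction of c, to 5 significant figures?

Compose boost 2: (0.5141 + 0.3180)/(1 + 0.5141×0.3180) = 0.83210/1.163484 = 0.71518

u ≈ 0.71518c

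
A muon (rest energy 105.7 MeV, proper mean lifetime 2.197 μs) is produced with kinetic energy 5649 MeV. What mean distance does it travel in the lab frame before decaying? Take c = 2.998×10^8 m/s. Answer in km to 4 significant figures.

γ = 1 + K/(m₀c²) = 1 + 5649/105.7 = 54.4437
β = √(1 − 1/γ²) = 0.999831
Dilated lifetime: γτ₀ = 54.4437 × 2.197 μs = 119.613 μs
d = βc·γτ₀ = 0.999831 × (2.998×10^8 m/s) × 0.000119613 s = 35.85 km

d ≈ 35.85 km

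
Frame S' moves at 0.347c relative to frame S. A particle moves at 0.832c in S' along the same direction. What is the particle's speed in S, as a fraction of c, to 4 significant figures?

Relativistic velocity addition: u = (u' + v)/(1 + u'v/c²)
= (0.832 + 0.347)/(1 + 0.832×0.347) = 1.179/1.28870 = 0.9149

u ≈ 0.9149c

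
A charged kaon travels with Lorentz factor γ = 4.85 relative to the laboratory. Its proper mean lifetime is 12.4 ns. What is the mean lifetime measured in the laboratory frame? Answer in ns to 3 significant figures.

Δt ≈ 60.1 ns

γ = 4.85 (given)
Time dilation: Δt = γτ₀ = 4.85 × 12.4 ns = 60.1 ns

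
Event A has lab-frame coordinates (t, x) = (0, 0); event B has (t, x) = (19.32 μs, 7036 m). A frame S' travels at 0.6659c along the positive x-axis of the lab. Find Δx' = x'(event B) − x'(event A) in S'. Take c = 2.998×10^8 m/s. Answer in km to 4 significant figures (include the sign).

γ = 1/√(1 − 0.6659²) = 1.34041
Δx' = γ(Δx − vΔt) = 1.34041 × (7036 m − 0.6659×(2.998×10^8 m/s)×19.32×10^-6 s)
= 1.34041 × (3179.02 m) = 4.261 km

Δx' ≈ 4.261 km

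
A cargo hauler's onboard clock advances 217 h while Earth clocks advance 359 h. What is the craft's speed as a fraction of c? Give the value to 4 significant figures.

β ≈ 0.7966

γ = Δt/τ₀ = 359/217 = 1.65438
β = √(1 − 1/γ²) = √(1 − 1/1.65438²) = 0.7966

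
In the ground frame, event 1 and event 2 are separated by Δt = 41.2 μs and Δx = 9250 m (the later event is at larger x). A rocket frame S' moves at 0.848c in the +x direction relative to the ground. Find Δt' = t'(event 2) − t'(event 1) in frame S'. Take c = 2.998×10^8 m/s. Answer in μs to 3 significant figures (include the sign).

Δt' ≈ 28.4 μs

γ = 1/√(1 − 0.848²) = 1.8868
Δt' = γ(Δt − vΔx/c²) = 1.8868 × (41.2 μs − 0.848×9250 m / (2.998×10^8 m/s))
= 1.8868 × (15.036 μs) = 28.4 μs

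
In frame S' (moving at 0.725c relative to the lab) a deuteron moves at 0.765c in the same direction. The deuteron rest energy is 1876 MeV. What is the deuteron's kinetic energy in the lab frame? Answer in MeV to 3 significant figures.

u_lab = (0.765 + 0.725)/(1 + 0.765×0.725) = 0.958430
γ = 1/√(1 − 0.958430²) = 3.5048
K = (γ − 1)m₀c² = (3.5048 − 1) × 1876 = 2.5048 × 1876 = 4700 MeV

K ≈ 4700 MeV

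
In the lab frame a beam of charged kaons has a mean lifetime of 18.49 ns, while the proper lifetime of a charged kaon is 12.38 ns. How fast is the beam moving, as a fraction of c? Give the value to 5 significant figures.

β ≈ 0.74277

γ = Δt/τ₀ = 18.49/12.38 = 1.493538
β = √(1 − 1/γ²) = √(1 − 1/1.493538²) = 0.74277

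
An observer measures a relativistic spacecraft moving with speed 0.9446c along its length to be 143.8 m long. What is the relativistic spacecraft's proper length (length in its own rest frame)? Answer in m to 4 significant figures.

γ = 1/√(1 − 0.9446²) = 3.04670
L₀ = γL = 3.04670 × 143.8 = 438.1 m

L₀ ≈ 438.1 m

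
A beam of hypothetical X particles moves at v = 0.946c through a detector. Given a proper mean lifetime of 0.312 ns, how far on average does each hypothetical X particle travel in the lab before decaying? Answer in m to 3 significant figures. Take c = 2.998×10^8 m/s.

d ≈ 0.273 m

γ = 1/√(1 − 0.946²) = 3.0848
Dilated lifetime: Δt = γτ₀ = 3.0848 × 0.312 ns = 0.96247 ns
d = vΔt = 0.946c × 0.96247 ns = 2.8361×10^8 m/s × 9.6247×10^-10 s = 0.273 m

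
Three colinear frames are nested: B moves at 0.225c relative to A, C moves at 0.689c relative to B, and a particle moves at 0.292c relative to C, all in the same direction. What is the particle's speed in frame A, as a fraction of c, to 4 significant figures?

Compose boost 2: (0.689 + 0.225)/(1 + 0.689×0.225) = 0.9140/1.15502 = 0.791325
Compose boost 3: (0.292 + 0.791325)/(1 + 0.292×0.791325) = 1.08332/1.23107 = 0.8800

u ≈ 0.8800c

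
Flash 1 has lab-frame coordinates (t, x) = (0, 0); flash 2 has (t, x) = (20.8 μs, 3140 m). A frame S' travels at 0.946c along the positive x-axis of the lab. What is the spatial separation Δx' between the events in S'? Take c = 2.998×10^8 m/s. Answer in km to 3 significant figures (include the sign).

Δx' ≈ -8.51 km

γ = 1/√(1 − 0.946²) = 3.0848
Δx' = γ(Δx − vΔt) = 3.0848 × (3140 m − 0.946×(2.998×10^8 m/s)×20.8×10^-6 s)
= 3.0848 × (-2759.1 m) = -8.51 km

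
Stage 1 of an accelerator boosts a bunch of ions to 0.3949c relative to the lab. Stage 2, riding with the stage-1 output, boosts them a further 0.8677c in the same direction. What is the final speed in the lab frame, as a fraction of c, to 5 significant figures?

Compose boost 2: (0.8677 + 0.3949)/(1 + 0.8677×0.3949) = 1.2626/1.342655 = 0.94038

u ≈ 0.94038c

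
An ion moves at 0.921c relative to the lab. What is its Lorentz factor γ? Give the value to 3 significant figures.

γ ≈ 2.57

γ = 1/√(1 − β²) = 1/√(1 − 0.921²) = 1/√(0.15176) = 2.57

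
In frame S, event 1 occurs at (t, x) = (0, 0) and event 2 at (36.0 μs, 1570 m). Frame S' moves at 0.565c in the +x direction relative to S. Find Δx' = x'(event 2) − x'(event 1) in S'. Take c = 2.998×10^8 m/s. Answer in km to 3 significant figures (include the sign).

γ = 1/√(1 − 0.565²) = 1.2120
Δx' = γ(Δx − vΔt) = 1.2120 × (1570 m − 0.565×(2.998×10^8 m/s)×36.0×10^-6 s)
= 1.2120 × (-4527.9 m) = -5.49 km

Δx' ≈ -5.49 km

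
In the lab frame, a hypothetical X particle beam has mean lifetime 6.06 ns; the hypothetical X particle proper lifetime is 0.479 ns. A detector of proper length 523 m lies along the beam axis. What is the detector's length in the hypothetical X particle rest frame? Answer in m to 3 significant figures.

L ≈ 41.3 m

Time dilation ⇒ γ = Δt/τ₀ = 6.06/0.479 = 12.651
Length contraction: L = L₀/γ = 523/12.651 = 41.3 m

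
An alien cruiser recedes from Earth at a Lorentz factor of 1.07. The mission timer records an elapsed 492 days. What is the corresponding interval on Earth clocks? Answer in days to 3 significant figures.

γ = 1.07 (given)
Time dilation: Δt = γτ₀ = 1.07 × 492 days = 526 days

Δt ≈ 526 days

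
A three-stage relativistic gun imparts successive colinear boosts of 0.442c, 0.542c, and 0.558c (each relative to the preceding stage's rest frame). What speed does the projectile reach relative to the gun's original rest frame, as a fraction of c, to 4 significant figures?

Compose boost 2: (0.542 + 0.442)/(1 + 0.542×0.442) = 0.9840/1.23956 = 0.793828
Compose boost 3: (0.558 + 0.793828)/(1 + 0.558×0.793828) = 1.35183/1.44296 = 0.9368

u ≈ 0.9368c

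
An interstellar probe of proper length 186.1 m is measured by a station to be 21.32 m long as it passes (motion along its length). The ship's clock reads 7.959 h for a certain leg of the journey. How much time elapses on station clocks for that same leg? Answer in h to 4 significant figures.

Length contraction ⇒ γ = L₀/L = 186.1/21.32 = 8.72889
Time dilation: Δt = γτ₀ = 8.72889 × 7.959 h = 69.47 h

Δt ≈ 69.47 h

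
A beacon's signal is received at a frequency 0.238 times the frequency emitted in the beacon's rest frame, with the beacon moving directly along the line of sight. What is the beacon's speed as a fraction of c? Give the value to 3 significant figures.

f_obs/f_src = √((1−β)/(1+β)) = 0.238  ⇒  (1−β)/(1+β) = 0.056644
β = |1 − D²|/(1 + D²) = |1 − 0.056644|/(1 + 0.056644) = 0.893

β ≈ 0.893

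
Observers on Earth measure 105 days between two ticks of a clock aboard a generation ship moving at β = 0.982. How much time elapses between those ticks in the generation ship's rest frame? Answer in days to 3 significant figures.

γ = 1/√(1 − 0.982²) = 5.2943
Proper time: τ₀ = Δt/γ = 105/5.2943 = 19.8 days

τ₀ ≈ 19.8 days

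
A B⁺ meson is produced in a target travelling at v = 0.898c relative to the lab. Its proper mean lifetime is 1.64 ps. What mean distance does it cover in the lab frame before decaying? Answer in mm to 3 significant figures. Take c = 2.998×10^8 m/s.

γ = 1/√(1 − 0.898²) = 2.2728
Dilated lifetime: Δt = γτ₀ = 2.2728 × 1.64 ps = 3.7273 ps
d = vΔt = 0.898c × 3.7273 ps = 2.6922×10^8 m/s × 3.7273×10^-12 s = 1.00 mm

d ≈ 1.00 mm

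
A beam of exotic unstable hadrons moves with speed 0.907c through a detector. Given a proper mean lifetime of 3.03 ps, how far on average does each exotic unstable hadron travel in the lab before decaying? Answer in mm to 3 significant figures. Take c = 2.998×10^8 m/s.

d ≈ 1.96 mm

γ = 1/√(1 − 0.907²) = 2.3746
Dilated lifetime: Δt = γτ₀ = 2.3746 × 3.03 ps = 7.1949 ps
d = vΔt = 0.907c × 7.1949 ps = 2.7192×10^8 m/s × 7.1949×10^-12 s = 1.96 mm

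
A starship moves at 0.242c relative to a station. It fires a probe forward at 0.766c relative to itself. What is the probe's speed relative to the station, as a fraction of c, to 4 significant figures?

Relativistic velocity addition: u = (u' + v)/(1 + u'v/c²)
= (0.766 + 0.242)/(1 + 0.766×0.242) = 1.008/1.18537 = 0.8504

u ≈ 0.8504c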